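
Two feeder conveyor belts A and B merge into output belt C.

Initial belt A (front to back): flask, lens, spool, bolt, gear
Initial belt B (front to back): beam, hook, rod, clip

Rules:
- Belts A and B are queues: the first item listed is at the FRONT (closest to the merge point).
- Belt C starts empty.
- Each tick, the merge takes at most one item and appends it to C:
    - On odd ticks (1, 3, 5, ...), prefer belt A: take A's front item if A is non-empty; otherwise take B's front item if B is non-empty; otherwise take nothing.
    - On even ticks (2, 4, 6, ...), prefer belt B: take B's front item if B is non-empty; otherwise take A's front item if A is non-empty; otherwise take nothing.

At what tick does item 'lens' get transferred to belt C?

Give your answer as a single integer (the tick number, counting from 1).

Answer: 3

Derivation:
Tick 1: prefer A, take flask from A; A=[lens,spool,bolt,gear] B=[beam,hook,rod,clip] C=[flask]
Tick 2: prefer B, take beam from B; A=[lens,spool,bolt,gear] B=[hook,rod,clip] C=[flask,beam]
Tick 3: prefer A, take lens from A; A=[spool,bolt,gear] B=[hook,rod,clip] C=[flask,beam,lens]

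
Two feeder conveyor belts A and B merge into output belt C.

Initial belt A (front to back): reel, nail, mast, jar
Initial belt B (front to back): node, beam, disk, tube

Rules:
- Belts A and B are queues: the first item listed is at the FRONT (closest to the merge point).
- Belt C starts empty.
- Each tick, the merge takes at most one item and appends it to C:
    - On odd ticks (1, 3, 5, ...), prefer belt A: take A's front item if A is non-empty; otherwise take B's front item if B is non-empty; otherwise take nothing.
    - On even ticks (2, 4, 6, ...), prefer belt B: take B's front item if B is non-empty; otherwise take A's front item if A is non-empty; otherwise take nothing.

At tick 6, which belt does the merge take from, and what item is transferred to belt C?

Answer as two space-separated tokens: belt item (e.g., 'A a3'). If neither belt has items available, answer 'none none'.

Tick 1: prefer A, take reel from A; A=[nail,mast,jar] B=[node,beam,disk,tube] C=[reel]
Tick 2: prefer B, take node from B; A=[nail,mast,jar] B=[beam,disk,tube] C=[reel,node]
Tick 3: prefer A, take nail from A; A=[mast,jar] B=[beam,disk,tube] C=[reel,node,nail]
Tick 4: prefer B, take beam from B; A=[mast,jar] B=[disk,tube] C=[reel,node,nail,beam]
Tick 5: prefer A, take mast from A; A=[jar] B=[disk,tube] C=[reel,node,nail,beam,mast]
Tick 6: prefer B, take disk from B; A=[jar] B=[tube] C=[reel,node,nail,beam,mast,disk]

Answer: B disk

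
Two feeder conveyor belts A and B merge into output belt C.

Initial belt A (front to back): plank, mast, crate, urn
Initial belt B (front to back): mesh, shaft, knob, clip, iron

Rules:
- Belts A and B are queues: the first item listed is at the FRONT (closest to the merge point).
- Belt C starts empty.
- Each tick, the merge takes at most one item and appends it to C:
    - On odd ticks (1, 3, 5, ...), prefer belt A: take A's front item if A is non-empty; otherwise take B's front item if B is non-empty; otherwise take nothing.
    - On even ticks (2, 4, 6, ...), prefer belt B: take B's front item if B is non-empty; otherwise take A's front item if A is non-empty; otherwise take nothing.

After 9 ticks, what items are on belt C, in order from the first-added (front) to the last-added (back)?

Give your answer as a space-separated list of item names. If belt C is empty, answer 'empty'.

Tick 1: prefer A, take plank from A; A=[mast,crate,urn] B=[mesh,shaft,knob,clip,iron] C=[plank]
Tick 2: prefer B, take mesh from B; A=[mast,crate,urn] B=[shaft,knob,clip,iron] C=[plank,mesh]
Tick 3: prefer A, take mast from A; A=[crate,urn] B=[shaft,knob,clip,iron] C=[plank,mesh,mast]
Tick 4: prefer B, take shaft from B; A=[crate,urn] B=[knob,clip,iron] C=[plank,mesh,mast,shaft]
Tick 5: prefer A, take crate from A; A=[urn] B=[knob,clip,iron] C=[plank,mesh,mast,shaft,crate]
Tick 6: prefer B, take knob from B; A=[urn] B=[clip,iron] C=[plank,mesh,mast,shaft,crate,knob]
Tick 7: prefer A, take urn from A; A=[-] B=[clip,iron] C=[plank,mesh,mast,shaft,crate,knob,urn]
Tick 8: prefer B, take clip from B; A=[-] B=[iron] C=[plank,mesh,mast,shaft,crate,knob,urn,clip]
Tick 9: prefer A, take iron from B; A=[-] B=[-] C=[plank,mesh,mast,shaft,crate,knob,urn,clip,iron]

Answer: plank mesh mast shaft crate knob urn clip iron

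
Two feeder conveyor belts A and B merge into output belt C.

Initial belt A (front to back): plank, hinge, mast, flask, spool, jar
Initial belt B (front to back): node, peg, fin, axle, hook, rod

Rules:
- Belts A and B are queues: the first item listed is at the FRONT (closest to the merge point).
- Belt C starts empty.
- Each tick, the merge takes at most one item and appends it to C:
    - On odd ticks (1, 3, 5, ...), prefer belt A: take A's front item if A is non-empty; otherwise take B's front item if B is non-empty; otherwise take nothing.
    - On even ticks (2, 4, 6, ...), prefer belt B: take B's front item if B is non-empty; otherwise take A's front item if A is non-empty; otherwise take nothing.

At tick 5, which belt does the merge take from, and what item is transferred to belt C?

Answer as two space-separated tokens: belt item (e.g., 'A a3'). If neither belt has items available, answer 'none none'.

Answer: A mast

Derivation:
Tick 1: prefer A, take plank from A; A=[hinge,mast,flask,spool,jar] B=[node,peg,fin,axle,hook,rod] C=[plank]
Tick 2: prefer B, take node from B; A=[hinge,mast,flask,spool,jar] B=[peg,fin,axle,hook,rod] C=[plank,node]
Tick 3: prefer A, take hinge from A; A=[mast,flask,spool,jar] B=[peg,fin,axle,hook,rod] C=[plank,node,hinge]
Tick 4: prefer B, take peg from B; A=[mast,flask,spool,jar] B=[fin,axle,hook,rod] C=[plank,node,hinge,peg]
Tick 5: prefer A, take mast from A; A=[flask,spool,jar] B=[fin,axle,hook,rod] C=[plank,node,hinge,peg,mast]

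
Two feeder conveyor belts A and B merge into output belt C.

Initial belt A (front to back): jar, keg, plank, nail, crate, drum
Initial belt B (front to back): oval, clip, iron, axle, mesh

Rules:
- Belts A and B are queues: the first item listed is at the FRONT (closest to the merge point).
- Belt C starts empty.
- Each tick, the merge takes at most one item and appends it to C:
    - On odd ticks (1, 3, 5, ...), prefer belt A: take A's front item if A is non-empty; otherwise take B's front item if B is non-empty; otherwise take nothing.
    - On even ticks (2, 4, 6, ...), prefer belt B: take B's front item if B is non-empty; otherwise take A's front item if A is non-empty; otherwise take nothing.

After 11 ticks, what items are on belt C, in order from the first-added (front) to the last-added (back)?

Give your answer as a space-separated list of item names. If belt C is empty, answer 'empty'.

Tick 1: prefer A, take jar from A; A=[keg,plank,nail,crate,drum] B=[oval,clip,iron,axle,mesh] C=[jar]
Tick 2: prefer B, take oval from B; A=[keg,plank,nail,crate,drum] B=[clip,iron,axle,mesh] C=[jar,oval]
Tick 3: prefer A, take keg from A; A=[plank,nail,crate,drum] B=[clip,iron,axle,mesh] C=[jar,oval,keg]
Tick 4: prefer B, take clip from B; A=[plank,nail,crate,drum] B=[iron,axle,mesh] C=[jar,oval,keg,clip]
Tick 5: prefer A, take plank from A; A=[nail,crate,drum] B=[iron,axle,mesh] C=[jar,oval,keg,clip,plank]
Tick 6: prefer B, take iron from B; A=[nail,crate,drum] B=[axle,mesh] C=[jar,oval,keg,clip,plank,iron]
Tick 7: prefer A, take nail from A; A=[crate,drum] B=[axle,mesh] C=[jar,oval,keg,clip,plank,iron,nail]
Tick 8: prefer B, take axle from B; A=[crate,drum] B=[mesh] C=[jar,oval,keg,clip,plank,iron,nail,axle]
Tick 9: prefer A, take crate from A; A=[drum] B=[mesh] C=[jar,oval,keg,clip,plank,iron,nail,axle,crate]
Tick 10: prefer B, take mesh from B; A=[drum] B=[-] C=[jar,oval,keg,clip,plank,iron,nail,axle,crate,mesh]
Tick 11: prefer A, take drum from A; A=[-] B=[-] C=[jar,oval,keg,clip,plank,iron,nail,axle,crate,mesh,drum]

Answer: jar oval keg clip plank iron nail axle crate mesh drum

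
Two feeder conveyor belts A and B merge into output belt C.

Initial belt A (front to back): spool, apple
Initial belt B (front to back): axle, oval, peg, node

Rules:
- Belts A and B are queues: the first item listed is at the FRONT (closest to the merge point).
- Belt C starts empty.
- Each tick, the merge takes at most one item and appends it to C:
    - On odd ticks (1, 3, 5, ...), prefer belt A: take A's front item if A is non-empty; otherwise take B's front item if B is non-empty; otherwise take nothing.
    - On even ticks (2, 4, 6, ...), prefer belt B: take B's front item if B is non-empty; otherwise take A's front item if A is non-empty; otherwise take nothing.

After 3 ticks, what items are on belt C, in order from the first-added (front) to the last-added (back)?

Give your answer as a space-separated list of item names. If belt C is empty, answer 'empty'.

Answer: spool axle apple

Derivation:
Tick 1: prefer A, take spool from A; A=[apple] B=[axle,oval,peg,node] C=[spool]
Tick 2: prefer B, take axle from B; A=[apple] B=[oval,peg,node] C=[spool,axle]
Tick 3: prefer A, take apple from A; A=[-] B=[oval,peg,node] C=[spool,axle,apple]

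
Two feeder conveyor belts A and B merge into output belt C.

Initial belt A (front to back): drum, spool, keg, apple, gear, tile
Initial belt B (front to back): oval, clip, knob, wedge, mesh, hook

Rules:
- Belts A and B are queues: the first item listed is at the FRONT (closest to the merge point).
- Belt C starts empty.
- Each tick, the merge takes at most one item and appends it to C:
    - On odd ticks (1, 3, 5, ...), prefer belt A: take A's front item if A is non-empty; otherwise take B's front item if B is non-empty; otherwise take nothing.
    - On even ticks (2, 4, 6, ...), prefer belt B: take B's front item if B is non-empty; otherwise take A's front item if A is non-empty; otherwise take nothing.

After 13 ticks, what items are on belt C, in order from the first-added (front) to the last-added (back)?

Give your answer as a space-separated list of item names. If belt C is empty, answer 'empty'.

Answer: drum oval spool clip keg knob apple wedge gear mesh tile hook

Derivation:
Tick 1: prefer A, take drum from A; A=[spool,keg,apple,gear,tile] B=[oval,clip,knob,wedge,mesh,hook] C=[drum]
Tick 2: prefer B, take oval from B; A=[spool,keg,apple,gear,tile] B=[clip,knob,wedge,mesh,hook] C=[drum,oval]
Tick 3: prefer A, take spool from A; A=[keg,apple,gear,tile] B=[clip,knob,wedge,mesh,hook] C=[drum,oval,spool]
Tick 4: prefer B, take clip from B; A=[keg,apple,gear,tile] B=[knob,wedge,mesh,hook] C=[drum,oval,spool,clip]
Tick 5: prefer A, take keg from A; A=[apple,gear,tile] B=[knob,wedge,mesh,hook] C=[drum,oval,spool,clip,keg]
Tick 6: prefer B, take knob from B; A=[apple,gear,tile] B=[wedge,mesh,hook] C=[drum,oval,spool,clip,keg,knob]
Tick 7: prefer A, take apple from A; A=[gear,tile] B=[wedge,mesh,hook] C=[drum,oval,spool,clip,keg,knob,apple]
Tick 8: prefer B, take wedge from B; A=[gear,tile] B=[mesh,hook] C=[drum,oval,spool,clip,keg,knob,apple,wedge]
Tick 9: prefer A, take gear from A; A=[tile] B=[mesh,hook] C=[drum,oval,spool,clip,keg,knob,apple,wedge,gear]
Tick 10: prefer B, take mesh from B; A=[tile] B=[hook] C=[drum,oval,spool,clip,keg,knob,apple,wedge,gear,mesh]
Tick 11: prefer A, take tile from A; A=[-] B=[hook] C=[drum,oval,spool,clip,keg,knob,apple,wedge,gear,mesh,tile]
Tick 12: prefer B, take hook from B; A=[-] B=[-] C=[drum,oval,spool,clip,keg,knob,apple,wedge,gear,mesh,tile,hook]
Tick 13: prefer A, both empty, nothing taken; A=[-] B=[-] C=[drum,oval,spool,clip,keg,knob,apple,wedge,gear,mesh,tile,hook]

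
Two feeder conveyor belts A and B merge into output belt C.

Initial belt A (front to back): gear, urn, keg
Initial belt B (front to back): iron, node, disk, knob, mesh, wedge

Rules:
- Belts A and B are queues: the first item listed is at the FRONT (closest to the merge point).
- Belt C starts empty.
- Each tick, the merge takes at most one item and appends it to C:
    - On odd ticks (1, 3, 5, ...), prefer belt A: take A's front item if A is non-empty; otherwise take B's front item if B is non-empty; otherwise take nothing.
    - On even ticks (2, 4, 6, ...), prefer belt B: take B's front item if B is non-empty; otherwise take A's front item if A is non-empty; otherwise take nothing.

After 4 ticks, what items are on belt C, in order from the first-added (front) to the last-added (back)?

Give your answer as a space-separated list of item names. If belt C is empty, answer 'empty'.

Tick 1: prefer A, take gear from A; A=[urn,keg] B=[iron,node,disk,knob,mesh,wedge] C=[gear]
Tick 2: prefer B, take iron from B; A=[urn,keg] B=[node,disk,knob,mesh,wedge] C=[gear,iron]
Tick 3: prefer A, take urn from A; A=[keg] B=[node,disk,knob,mesh,wedge] C=[gear,iron,urn]
Tick 4: prefer B, take node from B; A=[keg] B=[disk,knob,mesh,wedge] C=[gear,iron,urn,node]

Answer: gear iron urn node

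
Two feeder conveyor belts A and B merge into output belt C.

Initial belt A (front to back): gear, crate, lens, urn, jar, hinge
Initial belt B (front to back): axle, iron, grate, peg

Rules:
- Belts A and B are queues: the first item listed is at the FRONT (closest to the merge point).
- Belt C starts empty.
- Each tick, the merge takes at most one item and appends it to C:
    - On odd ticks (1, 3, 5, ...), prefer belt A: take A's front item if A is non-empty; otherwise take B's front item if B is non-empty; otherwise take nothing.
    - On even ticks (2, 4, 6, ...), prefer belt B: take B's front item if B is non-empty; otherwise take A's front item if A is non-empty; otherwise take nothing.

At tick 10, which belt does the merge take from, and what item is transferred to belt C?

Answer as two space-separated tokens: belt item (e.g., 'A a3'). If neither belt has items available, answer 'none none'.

Tick 1: prefer A, take gear from A; A=[crate,lens,urn,jar,hinge] B=[axle,iron,grate,peg] C=[gear]
Tick 2: prefer B, take axle from B; A=[crate,lens,urn,jar,hinge] B=[iron,grate,peg] C=[gear,axle]
Tick 3: prefer A, take crate from A; A=[lens,urn,jar,hinge] B=[iron,grate,peg] C=[gear,axle,crate]
Tick 4: prefer B, take iron from B; A=[lens,urn,jar,hinge] B=[grate,peg] C=[gear,axle,crate,iron]
Tick 5: prefer A, take lens from A; A=[urn,jar,hinge] B=[grate,peg] C=[gear,axle,crate,iron,lens]
Tick 6: prefer B, take grate from B; A=[urn,jar,hinge] B=[peg] C=[gear,axle,crate,iron,lens,grate]
Tick 7: prefer A, take urn from A; A=[jar,hinge] B=[peg] C=[gear,axle,crate,iron,lens,grate,urn]
Tick 8: prefer B, take peg from B; A=[jar,hinge] B=[-] C=[gear,axle,crate,iron,lens,grate,urn,peg]
Tick 9: prefer A, take jar from A; A=[hinge] B=[-] C=[gear,axle,crate,iron,lens,grate,urn,peg,jar]
Tick 10: prefer B, take hinge from A; A=[-] B=[-] C=[gear,axle,crate,iron,lens,grate,urn,peg,jar,hinge]

Answer: A hinge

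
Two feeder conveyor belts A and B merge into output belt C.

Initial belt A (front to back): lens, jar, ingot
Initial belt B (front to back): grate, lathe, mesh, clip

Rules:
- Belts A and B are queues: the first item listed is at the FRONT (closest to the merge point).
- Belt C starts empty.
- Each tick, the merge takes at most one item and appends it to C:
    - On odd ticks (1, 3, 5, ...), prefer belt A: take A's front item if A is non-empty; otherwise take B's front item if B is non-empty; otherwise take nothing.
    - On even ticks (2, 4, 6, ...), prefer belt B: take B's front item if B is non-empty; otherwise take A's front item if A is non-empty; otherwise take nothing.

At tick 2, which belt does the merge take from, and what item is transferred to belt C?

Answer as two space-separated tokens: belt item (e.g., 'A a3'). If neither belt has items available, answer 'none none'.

Tick 1: prefer A, take lens from A; A=[jar,ingot] B=[grate,lathe,mesh,clip] C=[lens]
Tick 2: prefer B, take grate from B; A=[jar,ingot] B=[lathe,mesh,clip] C=[lens,grate]

Answer: B grate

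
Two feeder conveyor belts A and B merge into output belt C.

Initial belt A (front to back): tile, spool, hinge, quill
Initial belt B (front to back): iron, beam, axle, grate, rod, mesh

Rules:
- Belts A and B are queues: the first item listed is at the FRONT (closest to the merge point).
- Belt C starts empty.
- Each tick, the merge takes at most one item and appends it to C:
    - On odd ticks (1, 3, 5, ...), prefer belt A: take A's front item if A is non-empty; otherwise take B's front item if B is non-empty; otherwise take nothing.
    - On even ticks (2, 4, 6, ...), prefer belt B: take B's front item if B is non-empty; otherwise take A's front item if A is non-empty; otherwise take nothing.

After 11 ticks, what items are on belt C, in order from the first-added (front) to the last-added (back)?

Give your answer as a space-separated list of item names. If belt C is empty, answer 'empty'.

Tick 1: prefer A, take tile from A; A=[spool,hinge,quill] B=[iron,beam,axle,grate,rod,mesh] C=[tile]
Tick 2: prefer B, take iron from B; A=[spool,hinge,quill] B=[beam,axle,grate,rod,mesh] C=[tile,iron]
Tick 3: prefer A, take spool from A; A=[hinge,quill] B=[beam,axle,grate,rod,mesh] C=[tile,iron,spool]
Tick 4: prefer B, take beam from B; A=[hinge,quill] B=[axle,grate,rod,mesh] C=[tile,iron,spool,beam]
Tick 5: prefer A, take hinge from A; A=[quill] B=[axle,grate,rod,mesh] C=[tile,iron,spool,beam,hinge]
Tick 6: prefer B, take axle from B; A=[quill] B=[grate,rod,mesh] C=[tile,iron,spool,beam,hinge,axle]
Tick 7: prefer A, take quill from A; A=[-] B=[grate,rod,mesh] C=[tile,iron,spool,beam,hinge,axle,quill]
Tick 8: prefer B, take grate from B; A=[-] B=[rod,mesh] C=[tile,iron,spool,beam,hinge,axle,quill,grate]
Tick 9: prefer A, take rod from B; A=[-] B=[mesh] C=[tile,iron,spool,beam,hinge,axle,quill,grate,rod]
Tick 10: prefer B, take mesh from B; A=[-] B=[-] C=[tile,iron,spool,beam,hinge,axle,quill,grate,rod,mesh]
Tick 11: prefer A, both empty, nothing taken; A=[-] B=[-] C=[tile,iron,spool,beam,hinge,axle,quill,grate,rod,mesh]

Answer: tile iron spool beam hinge axle quill grate rod mesh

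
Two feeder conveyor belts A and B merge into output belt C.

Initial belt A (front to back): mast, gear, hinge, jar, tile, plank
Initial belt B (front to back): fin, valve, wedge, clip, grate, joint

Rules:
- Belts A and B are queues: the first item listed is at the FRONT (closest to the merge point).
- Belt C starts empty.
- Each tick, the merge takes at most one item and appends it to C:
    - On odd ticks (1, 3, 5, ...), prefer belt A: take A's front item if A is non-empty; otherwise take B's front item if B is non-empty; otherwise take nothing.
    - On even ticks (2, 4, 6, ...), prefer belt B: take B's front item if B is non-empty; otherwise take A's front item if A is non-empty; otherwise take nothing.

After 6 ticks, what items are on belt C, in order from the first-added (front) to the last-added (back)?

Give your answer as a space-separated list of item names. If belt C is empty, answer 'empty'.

Answer: mast fin gear valve hinge wedge

Derivation:
Tick 1: prefer A, take mast from A; A=[gear,hinge,jar,tile,plank] B=[fin,valve,wedge,clip,grate,joint] C=[mast]
Tick 2: prefer B, take fin from B; A=[gear,hinge,jar,tile,plank] B=[valve,wedge,clip,grate,joint] C=[mast,fin]
Tick 3: prefer A, take gear from A; A=[hinge,jar,tile,plank] B=[valve,wedge,clip,grate,joint] C=[mast,fin,gear]
Tick 4: prefer B, take valve from B; A=[hinge,jar,tile,plank] B=[wedge,clip,grate,joint] C=[mast,fin,gear,valve]
Tick 5: prefer A, take hinge from A; A=[jar,tile,plank] B=[wedge,clip,grate,joint] C=[mast,fin,gear,valve,hinge]
Tick 6: prefer B, take wedge from B; A=[jar,tile,plank] B=[clip,grate,joint] C=[mast,fin,gear,valve,hinge,wedge]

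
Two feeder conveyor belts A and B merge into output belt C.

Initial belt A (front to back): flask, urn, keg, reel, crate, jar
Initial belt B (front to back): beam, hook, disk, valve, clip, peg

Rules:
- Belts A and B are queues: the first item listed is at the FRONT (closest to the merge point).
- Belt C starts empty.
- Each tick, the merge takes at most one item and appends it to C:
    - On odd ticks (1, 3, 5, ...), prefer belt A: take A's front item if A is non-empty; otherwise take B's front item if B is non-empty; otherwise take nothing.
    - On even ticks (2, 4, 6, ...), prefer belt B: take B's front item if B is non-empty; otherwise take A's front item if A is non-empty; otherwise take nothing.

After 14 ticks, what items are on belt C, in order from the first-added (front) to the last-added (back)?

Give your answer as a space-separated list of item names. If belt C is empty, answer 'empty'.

Answer: flask beam urn hook keg disk reel valve crate clip jar peg

Derivation:
Tick 1: prefer A, take flask from A; A=[urn,keg,reel,crate,jar] B=[beam,hook,disk,valve,clip,peg] C=[flask]
Tick 2: prefer B, take beam from B; A=[urn,keg,reel,crate,jar] B=[hook,disk,valve,clip,peg] C=[flask,beam]
Tick 3: prefer A, take urn from A; A=[keg,reel,crate,jar] B=[hook,disk,valve,clip,peg] C=[flask,beam,urn]
Tick 4: prefer B, take hook from B; A=[keg,reel,crate,jar] B=[disk,valve,clip,peg] C=[flask,beam,urn,hook]
Tick 5: prefer A, take keg from A; A=[reel,crate,jar] B=[disk,valve,clip,peg] C=[flask,beam,urn,hook,keg]
Tick 6: prefer B, take disk from B; A=[reel,crate,jar] B=[valve,clip,peg] C=[flask,beam,urn,hook,keg,disk]
Tick 7: prefer A, take reel from A; A=[crate,jar] B=[valve,clip,peg] C=[flask,beam,urn,hook,keg,disk,reel]
Tick 8: prefer B, take valve from B; A=[crate,jar] B=[clip,peg] C=[flask,beam,urn,hook,keg,disk,reel,valve]
Tick 9: prefer A, take crate from A; A=[jar] B=[clip,peg] C=[flask,beam,urn,hook,keg,disk,reel,valve,crate]
Tick 10: prefer B, take clip from B; A=[jar] B=[peg] C=[flask,beam,urn,hook,keg,disk,reel,valve,crate,clip]
Tick 11: prefer A, take jar from A; A=[-] B=[peg] C=[flask,beam,urn,hook,keg,disk,reel,valve,crate,clip,jar]
Tick 12: prefer B, take peg from B; A=[-] B=[-] C=[flask,beam,urn,hook,keg,disk,reel,valve,crate,clip,jar,peg]
Tick 13: prefer A, both empty, nothing taken; A=[-] B=[-] C=[flask,beam,urn,hook,keg,disk,reel,valve,crate,clip,jar,peg]
Tick 14: prefer B, both empty, nothing taken; A=[-] B=[-] C=[flask,beam,urn,hook,keg,disk,reel,valve,crate,clip,jar,peg]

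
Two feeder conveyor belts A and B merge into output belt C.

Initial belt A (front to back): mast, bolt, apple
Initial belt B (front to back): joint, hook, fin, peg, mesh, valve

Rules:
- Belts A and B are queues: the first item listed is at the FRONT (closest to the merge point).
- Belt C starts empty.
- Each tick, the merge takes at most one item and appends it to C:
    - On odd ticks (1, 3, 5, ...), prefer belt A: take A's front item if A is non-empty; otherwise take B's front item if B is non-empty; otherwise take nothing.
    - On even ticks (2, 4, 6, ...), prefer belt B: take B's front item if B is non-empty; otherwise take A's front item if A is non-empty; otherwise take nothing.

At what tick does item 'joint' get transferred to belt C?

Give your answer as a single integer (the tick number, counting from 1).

Tick 1: prefer A, take mast from A; A=[bolt,apple] B=[joint,hook,fin,peg,mesh,valve] C=[mast]
Tick 2: prefer B, take joint from B; A=[bolt,apple] B=[hook,fin,peg,mesh,valve] C=[mast,joint]

Answer: 2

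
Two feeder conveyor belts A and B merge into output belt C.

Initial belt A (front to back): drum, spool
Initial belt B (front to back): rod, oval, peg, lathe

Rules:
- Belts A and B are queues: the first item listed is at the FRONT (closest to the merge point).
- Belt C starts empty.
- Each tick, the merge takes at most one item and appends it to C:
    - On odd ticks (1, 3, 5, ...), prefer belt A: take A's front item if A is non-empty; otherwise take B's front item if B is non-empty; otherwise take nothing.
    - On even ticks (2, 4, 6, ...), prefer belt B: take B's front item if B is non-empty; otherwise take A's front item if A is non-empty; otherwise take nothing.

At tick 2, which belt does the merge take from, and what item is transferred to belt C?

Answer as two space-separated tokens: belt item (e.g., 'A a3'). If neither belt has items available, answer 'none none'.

Answer: B rod

Derivation:
Tick 1: prefer A, take drum from A; A=[spool] B=[rod,oval,peg,lathe] C=[drum]
Tick 2: prefer B, take rod from B; A=[spool] B=[oval,peg,lathe] C=[drum,rod]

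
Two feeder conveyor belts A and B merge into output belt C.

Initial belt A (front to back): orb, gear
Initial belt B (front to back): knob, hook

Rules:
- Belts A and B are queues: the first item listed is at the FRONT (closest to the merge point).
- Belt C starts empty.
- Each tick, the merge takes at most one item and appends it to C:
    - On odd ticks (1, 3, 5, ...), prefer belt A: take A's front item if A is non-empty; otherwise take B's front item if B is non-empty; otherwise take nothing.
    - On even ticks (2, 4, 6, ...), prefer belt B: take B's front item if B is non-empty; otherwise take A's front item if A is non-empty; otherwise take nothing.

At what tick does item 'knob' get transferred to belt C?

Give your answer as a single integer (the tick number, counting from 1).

Answer: 2

Derivation:
Tick 1: prefer A, take orb from A; A=[gear] B=[knob,hook] C=[orb]
Tick 2: prefer B, take knob from B; A=[gear] B=[hook] C=[orb,knob]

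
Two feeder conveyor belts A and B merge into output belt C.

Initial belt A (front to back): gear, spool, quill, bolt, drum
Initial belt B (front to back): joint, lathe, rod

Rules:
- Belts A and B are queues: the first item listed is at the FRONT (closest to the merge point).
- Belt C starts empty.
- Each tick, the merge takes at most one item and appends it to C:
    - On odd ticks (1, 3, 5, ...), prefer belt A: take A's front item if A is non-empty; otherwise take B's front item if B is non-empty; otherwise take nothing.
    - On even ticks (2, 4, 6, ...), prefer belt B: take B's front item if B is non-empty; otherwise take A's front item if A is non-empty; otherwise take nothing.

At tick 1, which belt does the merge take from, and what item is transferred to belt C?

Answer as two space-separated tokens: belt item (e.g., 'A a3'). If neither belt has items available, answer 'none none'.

Tick 1: prefer A, take gear from A; A=[spool,quill,bolt,drum] B=[joint,lathe,rod] C=[gear]

Answer: A gear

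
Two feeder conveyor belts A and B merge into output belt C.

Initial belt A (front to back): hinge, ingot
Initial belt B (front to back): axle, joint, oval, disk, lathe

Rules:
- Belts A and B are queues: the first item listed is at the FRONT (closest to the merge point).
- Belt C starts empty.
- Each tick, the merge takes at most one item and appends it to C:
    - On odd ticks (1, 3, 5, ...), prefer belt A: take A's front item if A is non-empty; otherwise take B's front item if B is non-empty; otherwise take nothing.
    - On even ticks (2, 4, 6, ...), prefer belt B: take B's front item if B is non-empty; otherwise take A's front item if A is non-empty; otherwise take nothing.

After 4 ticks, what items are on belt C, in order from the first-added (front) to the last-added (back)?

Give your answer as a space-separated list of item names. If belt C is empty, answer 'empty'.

Tick 1: prefer A, take hinge from A; A=[ingot] B=[axle,joint,oval,disk,lathe] C=[hinge]
Tick 2: prefer B, take axle from B; A=[ingot] B=[joint,oval,disk,lathe] C=[hinge,axle]
Tick 3: prefer A, take ingot from A; A=[-] B=[joint,oval,disk,lathe] C=[hinge,axle,ingot]
Tick 4: prefer B, take joint from B; A=[-] B=[oval,disk,lathe] C=[hinge,axle,ingot,joint]

Answer: hinge axle ingot joint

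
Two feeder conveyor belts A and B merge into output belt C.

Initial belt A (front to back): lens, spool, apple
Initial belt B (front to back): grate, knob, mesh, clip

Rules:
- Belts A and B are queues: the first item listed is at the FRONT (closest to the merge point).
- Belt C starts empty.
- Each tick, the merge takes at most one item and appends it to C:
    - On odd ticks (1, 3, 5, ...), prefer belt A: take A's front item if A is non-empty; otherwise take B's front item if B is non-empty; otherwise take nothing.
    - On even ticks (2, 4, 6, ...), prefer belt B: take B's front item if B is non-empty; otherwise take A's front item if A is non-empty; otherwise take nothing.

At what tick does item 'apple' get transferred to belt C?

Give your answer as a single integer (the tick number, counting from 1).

Tick 1: prefer A, take lens from A; A=[spool,apple] B=[grate,knob,mesh,clip] C=[lens]
Tick 2: prefer B, take grate from B; A=[spool,apple] B=[knob,mesh,clip] C=[lens,grate]
Tick 3: prefer A, take spool from A; A=[apple] B=[knob,mesh,clip] C=[lens,grate,spool]
Tick 4: prefer B, take knob from B; A=[apple] B=[mesh,clip] C=[lens,grate,spool,knob]
Tick 5: prefer A, take apple from A; A=[-] B=[mesh,clip] C=[lens,grate,spool,knob,apple]

Answer: 5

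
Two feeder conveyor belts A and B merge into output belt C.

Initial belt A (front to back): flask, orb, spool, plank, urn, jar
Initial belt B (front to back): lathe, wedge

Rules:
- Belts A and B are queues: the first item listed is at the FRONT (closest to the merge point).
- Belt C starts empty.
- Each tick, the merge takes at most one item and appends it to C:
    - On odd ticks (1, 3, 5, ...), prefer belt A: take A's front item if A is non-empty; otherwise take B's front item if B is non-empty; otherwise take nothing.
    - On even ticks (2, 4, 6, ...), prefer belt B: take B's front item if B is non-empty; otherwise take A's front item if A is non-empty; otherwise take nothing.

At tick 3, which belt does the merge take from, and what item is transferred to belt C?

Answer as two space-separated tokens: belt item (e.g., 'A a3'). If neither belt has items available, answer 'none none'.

Answer: A orb

Derivation:
Tick 1: prefer A, take flask from A; A=[orb,spool,plank,urn,jar] B=[lathe,wedge] C=[flask]
Tick 2: prefer B, take lathe from B; A=[orb,spool,plank,urn,jar] B=[wedge] C=[flask,lathe]
Tick 3: prefer A, take orb from A; A=[spool,plank,urn,jar] B=[wedge] C=[flask,lathe,orb]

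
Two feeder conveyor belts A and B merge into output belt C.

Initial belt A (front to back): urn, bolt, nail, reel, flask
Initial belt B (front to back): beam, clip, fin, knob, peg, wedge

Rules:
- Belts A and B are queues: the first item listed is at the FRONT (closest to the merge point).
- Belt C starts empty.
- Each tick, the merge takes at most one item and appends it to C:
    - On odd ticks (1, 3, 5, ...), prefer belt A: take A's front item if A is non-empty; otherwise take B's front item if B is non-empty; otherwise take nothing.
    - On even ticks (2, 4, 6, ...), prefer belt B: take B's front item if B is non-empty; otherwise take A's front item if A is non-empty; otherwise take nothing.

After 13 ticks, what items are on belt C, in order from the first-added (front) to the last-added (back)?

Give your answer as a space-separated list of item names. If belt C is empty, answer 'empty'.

Tick 1: prefer A, take urn from A; A=[bolt,nail,reel,flask] B=[beam,clip,fin,knob,peg,wedge] C=[urn]
Tick 2: prefer B, take beam from B; A=[bolt,nail,reel,flask] B=[clip,fin,knob,peg,wedge] C=[urn,beam]
Tick 3: prefer A, take bolt from A; A=[nail,reel,flask] B=[clip,fin,knob,peg,wedge] C=[urn,beam,bolt]
Tick 4: prefer B, take clip from B; A=[nail,reel,flask] B=[fin,knob,peg,wedge] C=[urn,beam,bolt,clip]
Tick 5: prefer A, take nail from A; A=[reel,flask] B=[fin,knob,peg,wedge] C=[urn,beam,bolt,clip,nail]
Tick 6: prefer B, take fin from B; A=[reel,flask] B=[knob,peg,wedge] C=[urn,beam,bolt,clip,nail,fin]
Tick 7: prefer A, take reel from A; A=[flask] B=[knob,peg,wedge] C=[urn,beam,bolt,clip,nail,fin,reel]
Tick 8: prefer B, take knob from B; A=[flask] B=[peg,wedge] C=[urn,beam,bolt,clip,nail,fin,reel,knob]
Tick 9: prefer A, take flask from A; A=[-] B=[peg,wedge] C=[urn,beam,bolt,clip,nail,fin,reel,knob,flask]
Tick 10: prefer B, take peg from B; A=[-] B=[wedge] C=[urn,beam,bolt,clip,nail,fin,reel,knob,flask,peg]
Tick 11: prefer A, take wedge from B; A=[-] B=[-] C=[urn,beam,bolt,clip,nail,fin,reel,knob,flask,peg,wedge]
Tick 12: prefer B, both empty, nothing taken; A=[-] B=[-] C=[urn,beam,bolt,clip,nail,fin,reel,knob,flask,peg,wedge]
Tick 13: prefer A, both empty, nothing taken; A=[-] B=[-] C=[urn,beam,bolt,clip,nail,fin,reel,knob,flask,peg,wedge]

Answer: urn beam bolt clip nail fin reel knob flask peg wedge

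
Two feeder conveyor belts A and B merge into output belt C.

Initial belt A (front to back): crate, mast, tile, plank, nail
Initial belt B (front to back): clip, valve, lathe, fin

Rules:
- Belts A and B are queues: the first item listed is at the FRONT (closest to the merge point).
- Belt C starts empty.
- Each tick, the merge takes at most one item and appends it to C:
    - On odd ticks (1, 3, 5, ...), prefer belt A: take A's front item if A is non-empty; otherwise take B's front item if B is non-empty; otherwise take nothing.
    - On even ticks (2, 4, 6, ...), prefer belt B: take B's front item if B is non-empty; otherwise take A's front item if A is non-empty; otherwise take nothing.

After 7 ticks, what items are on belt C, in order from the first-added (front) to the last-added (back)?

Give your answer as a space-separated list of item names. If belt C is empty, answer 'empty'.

Tick 1: prefer A, take crate from A; A=[mast,tile,plank,nail] B=[clip,valve,lathe,fin] C=[crate]
Tick 2: prefer B, take clip from B; A=[mast,tile,plank,nail] B=[valve,lathe,fin] C=[crate,clip]
Tick 3: prefer A, take mast from A; A=[tile,plank,nail] B=[valve,lathe,fin] C=[crate,clip,mast]
Tick 4: prefer B, take valve from B; A=[tile,plank,nail] B=[lathe,fin] C=[crate,clip,mast,valve]
Tick 5: prefer A, take tile from A; A=[plank,nail] B=[lathe,fin] C=[crate,clip,mast,valve,tile]
Tick 6: prefer B, take lathe from B; A=[plank,nail] B=[fin] C=[crate,clip,mast,valve,tile,lathe]
Tick 7: prefer A, take plank from A; A=[nail] B=[fin] C=[crate,clip,mast,valve,tile,lathe,plank]

Answer: crate clip mast valve tile lathe plank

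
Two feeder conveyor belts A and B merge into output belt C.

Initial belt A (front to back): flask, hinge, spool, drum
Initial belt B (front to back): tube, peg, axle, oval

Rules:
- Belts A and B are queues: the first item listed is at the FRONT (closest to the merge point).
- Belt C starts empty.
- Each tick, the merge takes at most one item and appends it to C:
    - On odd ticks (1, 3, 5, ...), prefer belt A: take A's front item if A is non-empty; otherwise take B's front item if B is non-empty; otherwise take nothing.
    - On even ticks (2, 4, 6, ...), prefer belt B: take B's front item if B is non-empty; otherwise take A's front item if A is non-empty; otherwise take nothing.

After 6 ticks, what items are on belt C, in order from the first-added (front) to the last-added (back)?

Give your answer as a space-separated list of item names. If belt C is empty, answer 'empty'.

Answer: flask tube hinge peg spool axle

Derivation:
Tick 1: prefer A, take flask from A; A=[hinge,spool,drum] B=[tube,peg,axle,oval] C=[flask]
Tick 2: prefer B, take tube from B; A=[hinge,spool,drum] B=[peg,axle,oval] C=[flask,tube]
Tick 3: prefer A, take hinge from A; A=[spool,drum] B=[peg,axle,oval] C=[flask,tube,hinge]
Tick 4: prefer B, take peg from B; A=[spool,drum] B=[axle,oval] C=[flask,tube,hinge,peg]
Tick 5: prefer A, take spool from A; A=[drum] B=[axle,oval] C=[flask,tube,hinge,peg,spool]
Tick 6: prefer B, take axle from B; A=[drum] B=[oval] C=[flask,tube,hinge,peg,spool,axle]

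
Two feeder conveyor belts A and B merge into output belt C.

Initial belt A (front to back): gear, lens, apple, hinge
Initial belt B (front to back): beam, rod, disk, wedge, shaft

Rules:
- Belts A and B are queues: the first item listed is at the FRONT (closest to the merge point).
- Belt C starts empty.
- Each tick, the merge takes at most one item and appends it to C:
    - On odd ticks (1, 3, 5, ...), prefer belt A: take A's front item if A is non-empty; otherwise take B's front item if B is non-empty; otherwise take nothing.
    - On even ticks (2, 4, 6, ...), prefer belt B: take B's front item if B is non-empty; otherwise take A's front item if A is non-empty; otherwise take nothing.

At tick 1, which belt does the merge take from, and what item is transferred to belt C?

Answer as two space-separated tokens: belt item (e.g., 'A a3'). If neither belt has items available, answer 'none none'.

Tick 1: prefer A, take gear from A; A=[lens,apple,hinge] B=[beam,rod,disk,wedge,shaft] C=[gear]

Answer: A gear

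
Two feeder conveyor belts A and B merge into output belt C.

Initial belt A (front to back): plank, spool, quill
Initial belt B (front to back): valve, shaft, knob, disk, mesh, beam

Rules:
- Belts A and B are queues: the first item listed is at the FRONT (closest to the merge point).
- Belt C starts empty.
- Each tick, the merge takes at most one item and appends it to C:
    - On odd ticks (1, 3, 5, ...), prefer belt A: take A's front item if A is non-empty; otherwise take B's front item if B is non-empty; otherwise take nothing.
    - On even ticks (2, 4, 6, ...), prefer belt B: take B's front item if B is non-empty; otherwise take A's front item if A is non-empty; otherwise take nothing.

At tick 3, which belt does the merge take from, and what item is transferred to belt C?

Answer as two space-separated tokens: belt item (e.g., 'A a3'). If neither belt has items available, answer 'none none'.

Answer: A spool

Derivation:
Tick 1: prefer A, take plank from A; A=[spool,quill] B=[valve,shaft,knob,disk,mesh,beam] C=[plank]
Tick 2: prefer B, take valve from B; A=[spool,quill] B=[shaft,knob,disk,mesh,beam] C=[plank,valve]
Tick 3: prefer A, take spool from A; A=[quill] B=[shaft,knob,disk,mesh,beam] C=[plank,valve,spool]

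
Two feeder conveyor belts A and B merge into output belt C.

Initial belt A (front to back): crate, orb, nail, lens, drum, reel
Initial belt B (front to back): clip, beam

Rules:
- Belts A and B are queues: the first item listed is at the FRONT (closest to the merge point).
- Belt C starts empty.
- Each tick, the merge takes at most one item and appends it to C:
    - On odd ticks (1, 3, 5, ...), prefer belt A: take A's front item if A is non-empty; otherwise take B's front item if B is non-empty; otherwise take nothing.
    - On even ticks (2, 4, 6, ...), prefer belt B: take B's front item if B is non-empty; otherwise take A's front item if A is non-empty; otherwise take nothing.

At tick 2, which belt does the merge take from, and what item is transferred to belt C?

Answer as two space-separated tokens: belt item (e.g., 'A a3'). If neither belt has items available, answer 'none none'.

Tick 1: prefer A, take crate from A; A=[orb,nail,lens,drum,reel] B=[clip,beam] C=[crate]
Tick 2: prefer B, take clip from B; A=[orb,nail,lens,drum,reel] B=[beam] C=[crate,clip]

Answer: B clip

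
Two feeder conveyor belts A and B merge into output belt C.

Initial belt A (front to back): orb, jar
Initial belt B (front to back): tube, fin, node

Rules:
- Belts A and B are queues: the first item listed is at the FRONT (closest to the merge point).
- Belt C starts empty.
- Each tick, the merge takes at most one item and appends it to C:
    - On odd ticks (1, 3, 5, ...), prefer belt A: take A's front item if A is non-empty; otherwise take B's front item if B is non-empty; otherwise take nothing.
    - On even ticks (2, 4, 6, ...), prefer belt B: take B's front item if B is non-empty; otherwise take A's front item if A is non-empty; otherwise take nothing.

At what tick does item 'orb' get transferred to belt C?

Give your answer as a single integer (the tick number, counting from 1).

Answer: 1

Derivation:
Tick 1: prefer A, take orb from A; A=[jar] B=[tube,fin,node] C=[orb]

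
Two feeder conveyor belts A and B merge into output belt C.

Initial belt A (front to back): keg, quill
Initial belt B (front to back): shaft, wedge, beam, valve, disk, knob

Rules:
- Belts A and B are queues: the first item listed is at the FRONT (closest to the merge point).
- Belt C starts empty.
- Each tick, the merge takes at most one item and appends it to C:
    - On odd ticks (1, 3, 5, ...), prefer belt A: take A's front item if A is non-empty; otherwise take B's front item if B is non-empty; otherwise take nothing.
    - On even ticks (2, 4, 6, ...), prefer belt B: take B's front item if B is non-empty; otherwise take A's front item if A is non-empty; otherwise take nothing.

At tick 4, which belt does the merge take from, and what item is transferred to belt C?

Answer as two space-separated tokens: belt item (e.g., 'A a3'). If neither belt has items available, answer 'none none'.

Answer: B wedge

Derivation:
Tick 1: prefer A, take keg from A; A=[quill] B=[shaft,wedge,beam,valve,disk,knob] C=[keg]
Tick 2: prefer B, take shaft from B; A=[quill] B=[wedge,beam,valve,disk,knob] C=[keg,shaft]
Tick 3: prefer A, take quill from A; A=[-] B=[wedge,beam,valve,disk,knob] C=[keg,shaft,quill]
Tick 4: prefer B, take wedge from B; A=[-] B=[beam,valve,disk,knob] C=[keg,shaft,quill,wedge]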